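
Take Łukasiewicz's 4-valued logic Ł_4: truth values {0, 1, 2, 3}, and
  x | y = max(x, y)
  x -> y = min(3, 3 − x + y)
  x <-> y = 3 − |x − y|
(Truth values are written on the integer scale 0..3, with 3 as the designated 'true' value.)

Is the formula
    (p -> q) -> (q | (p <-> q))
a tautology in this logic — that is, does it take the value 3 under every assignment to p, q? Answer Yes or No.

No

Counterexample: take p = 0, q = 1.
p -> q = 0 -> 1 = 3
p <-> q = 0 <-> 1 = 2
q | (p <-> q) = 1 | 2 = 2
(p -> q) -> (q | (p <-> q)) = 3 -> 2 = 2
This gives 2 ≠ 3.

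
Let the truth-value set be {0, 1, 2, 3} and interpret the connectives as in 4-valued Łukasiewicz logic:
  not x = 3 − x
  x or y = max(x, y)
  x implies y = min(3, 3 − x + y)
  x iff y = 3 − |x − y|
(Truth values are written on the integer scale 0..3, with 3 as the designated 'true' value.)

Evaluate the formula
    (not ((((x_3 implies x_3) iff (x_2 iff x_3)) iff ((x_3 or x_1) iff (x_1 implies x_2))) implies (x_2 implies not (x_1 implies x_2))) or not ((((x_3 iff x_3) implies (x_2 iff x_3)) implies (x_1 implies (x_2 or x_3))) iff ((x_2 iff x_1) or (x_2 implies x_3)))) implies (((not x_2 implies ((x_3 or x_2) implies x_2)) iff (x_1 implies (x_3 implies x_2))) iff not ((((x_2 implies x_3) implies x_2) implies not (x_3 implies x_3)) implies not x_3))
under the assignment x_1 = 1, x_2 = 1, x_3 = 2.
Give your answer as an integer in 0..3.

x_3 implies x_3 = 2 implies 2 = 3
x_2 iff x_3 = 1 iff 2 = 2
(x_3 implies x_3) iff (x_2 iff x_3) = 3 iff 2 = 2
x_3 or x_1 = 2 or 1 = 2
x_1 implies x_2 = 1 implies 1 = 3
(x_3 or x_1) iff (x_1 implies x_2) = 2 iff 3 = 2
((x_3 implies x_3) iff (x_2 iff x_3)) iff ((x_3 or x_1) iff (x_1 implies x_2)) = 2 iff 2 = 3
x_1 implies x_2 = 1 implies 1 = 3
not (x_1 implies x_2) = not 3 = 0
x_2 implies not (x_1 implies x_2) = 1 implies 0 = 2
(((x_3 implies x_3) iff (x_2 iff x_3)) iff ((x_3 or x_1) iff (x_1 implies x_2))) implies (x_2 implies not (x_1 implies x_2)) = 3 implies 2 = 2
not ((((x_3 implies x_3) iff (x_2 iff x_3)) iff ((x_3 or x_1) iff (x_1 implies x_2))) implies (x_2 implies not (x_1 implies x_2))) = not 2 = 1
x_3 iff x_3 = 2 iff 2 = 3
x_2 iff x_3 = 1 iff 2 = 2
(x_3 iff x_3) implies (x_2 iff x_3) = 3 implies 2 = 2
x_2 or x_3 = 1 or 2 = 2
x_1 implies (x_2 or x_3) = 1 implies 2 = 3
((x_3 iff x_3) implies (x_2 iff x_3)) implies (x_1 implies (x_2 or x_3)) = 2 implies 3 = 3
x_2 iff x_1 = 1 iff 1 = 3
x_2 implies x_3 = 1 implies 2 = 3
(x_2 iff x_1) or (x_2 implies x_3) = 3 or 3 = 3
(((x_3 iff x_3) implies (x_2 iff x_3)) implies (x_1 implies (x_2 or x_3))) iff ((x_2 iff x_1) or (x_2 implies x_3)) = 3 iff 3 = 3
not ((((x_3 iff x_3) implies (x_2 iff x_3)) implies (x_1 implies (x_2 or x_3))) iff ((x_2 iff x_1) or (x_2 implies x_3))) = not 3 = 0
not ((((x_3 implies x_3) iff (x_2 iff x_3)) iff ((x_3 or x_1) iff (x_1 implies x_2))) implies (x_2 implies not (x_1 implies x_2))) or not ((((x_3 iff x_3) implies (x_2 iff x_3)) implies (x_1 implies (x_2 or x_3))) iff ((x_2 iff x_1) or (x_2 implies x_3))) = 1 or 0 = 1
not x_2 = not 1 = 2
x_3 or x_2 = 2 or 1 = 2
(x_3 or x_2) implies x_2 = 2 implies 1 = 2
not x_2 implies ((x_3 or x_2) implies x_2) = 2 implies 2 = 3
x_3 implies x_2 = 2 implies 1 = 2
x_1 implies (x_3 implies x_2) = 1 implies 2 = 3
(not x_2 implies ((x_3 or x_2) implies x_2)) iff (x_1 implies (x_3 implies x_2)) = 3 iff 3 = 3
x_2 implies x_3 = 1 implies 2 = 3
(x_2 implies x_3) implies x_2 = 3 implies 1 = 1
x_3 implies x_3 = 2 implies 2 = 3
not (x_3 implies x_3) = not 3 = 0
((x_2 implies x_3) implies x_2) implies not (x_3 implies x_3) = 1 implies 0 = 2
not x_3 = not 2 = 1
(((x_2 implies x_3) implies x_2) implies not (x_3 implies x_3)) implies not x_3 = 2 implies 1 = 2
not ((((x_2 implies x_3) implies x_2) implies not (x_3 implies x_3)) implies not x_3) = not 2 = 1
((not x_2 implies ((x_3 or x_2) implies x_2)) iff (x_1 implies (x_3 implies x_2))) iff not ((((x_2 implies x_3) implies x_2) implies not (x_3 implies x_3)) implies not x_3) = 3 iff 1 = 1
(not ((((x_3 implies x_3) iff (x_2 iff x_3)) iff ((x_3 or x_1) iff (x_1 implies x_2))) implies (x_2 implies not (x_1 implies x_2))) or not ((((x_3 iff x_3) implies (x_2 iff x_3)) implies (x_1 implies (x_2 or x_3))) iff ((x_2 iff x_1) or (x_2 implies x_3)))) implies (((not x_2 implies ((x_3 or x_2) implies x_2)) iff (x_1 implies (x_3 implies x_2))) iff not ((((x_2 implies x_3) implies x_2) implies not (x_3 implies x_3)) implies not x_3)) = 1 implies 1 = 3

3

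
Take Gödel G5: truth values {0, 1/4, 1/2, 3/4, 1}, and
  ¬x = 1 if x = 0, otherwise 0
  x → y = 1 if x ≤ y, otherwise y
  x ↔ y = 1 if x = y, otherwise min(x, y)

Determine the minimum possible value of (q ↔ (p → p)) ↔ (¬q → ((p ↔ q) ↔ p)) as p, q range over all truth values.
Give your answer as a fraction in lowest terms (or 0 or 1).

Take p = 0, q = 1/4:
p → p = 0 → 0 = 1
q ↔ (p → p) = 1/4 ↔ 1 = 1/4
¬q = ¬1/4 = 0
p ↔ q = 0 ↔ 1/4 = 0
(p ↔ q) ↔ p = 0 ↔ 0 = 1
¬q → ((p ↔ q) ↔ p) = 0 → 1 = 1
(q ↔ (p → p)) ↔ (¬q → ((p ↔ q) ↔ p)) = 1/4 ↔ 1 = 1/4
No assignment yields a value below 1/4, so this is the minimum.

1/4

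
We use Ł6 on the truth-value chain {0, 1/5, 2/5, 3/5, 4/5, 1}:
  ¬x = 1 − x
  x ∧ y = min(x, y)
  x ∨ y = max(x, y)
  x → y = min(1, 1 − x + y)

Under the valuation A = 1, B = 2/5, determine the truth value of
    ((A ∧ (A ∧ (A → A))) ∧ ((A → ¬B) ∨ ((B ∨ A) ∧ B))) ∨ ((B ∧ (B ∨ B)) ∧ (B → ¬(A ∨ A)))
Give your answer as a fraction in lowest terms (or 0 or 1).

A → A = 1 → 1 = 1
A ∧ (A → A) = 1 ∧ 1 = 1
A ∧ (A ∧ (A → A)) = 1 ∧ 1 = 1
¬B = ¬2/5 = 3/5
A → ¬B = 1 → 3/5 = 3/5
B ∨ A = 2/5 ∨ 1 = 1
(B ∨ A) ∧ B = 1 ∧ 2/5 = 2/5
(A → ¬B) ∨ ((B ∨ A) ∧ B) = 3/5 ∨ 2/5 = 3/5
(A ∧ (A ∧ (A → A))) ∧ ((A → ¬B) ∨ ((B ∨ A) ∧ B)) = 1 ∧ 3/5 = 3/5
B ∨ B = 2/5 ∨ 2/5 = 2/5
B ∧ (B ∨ B) = 2/5 ∧ 2/5 = 2/5
A ∨ A = 1 ∨ 1 = 1
¬(A ∨ A) = ¬1 = 0
B → ¬(A ∨ A) = 2/5 → 0 = 3/5
(B ∧ (B ∨ B)) ∧ (B → ¬(A ∨ A)) = 2/5 ∧ 3/5 = 2/5
((A ∧ (A ∧ (A → A))) ∧ ((A → ¬B) ∨ ((B ∨ A) ∧ B))) ∨ ((B ∧ (B ∨ B)) ∧ (B → ¬(A ∨ A))) = 3/5 ∨ 2/5 = 3/5

3/5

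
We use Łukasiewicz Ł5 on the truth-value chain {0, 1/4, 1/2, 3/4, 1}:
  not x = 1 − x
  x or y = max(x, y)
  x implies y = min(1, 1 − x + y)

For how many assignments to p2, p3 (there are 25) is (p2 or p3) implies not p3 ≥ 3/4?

14

value 1: 12 assignments (counts)
value 3/4: 2 assignments (counts)
value 1/2: 5 assignments
value 1/4: 1 assignment
value 0: 5 assignments
So 14 of the 25 assignments meet the threshold.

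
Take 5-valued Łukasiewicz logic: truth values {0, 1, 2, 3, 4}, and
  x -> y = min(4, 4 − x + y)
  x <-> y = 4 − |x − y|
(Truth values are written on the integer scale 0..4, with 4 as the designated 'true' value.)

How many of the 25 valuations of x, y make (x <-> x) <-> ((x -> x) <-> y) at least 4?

5

value 4: 5 assignments (counts)
value 3: 5 assignments
value 2: 5 assignments
value 1: 5 assignments
value 0: 5 assignments
So 5 of the 25 assignments meet the threshold.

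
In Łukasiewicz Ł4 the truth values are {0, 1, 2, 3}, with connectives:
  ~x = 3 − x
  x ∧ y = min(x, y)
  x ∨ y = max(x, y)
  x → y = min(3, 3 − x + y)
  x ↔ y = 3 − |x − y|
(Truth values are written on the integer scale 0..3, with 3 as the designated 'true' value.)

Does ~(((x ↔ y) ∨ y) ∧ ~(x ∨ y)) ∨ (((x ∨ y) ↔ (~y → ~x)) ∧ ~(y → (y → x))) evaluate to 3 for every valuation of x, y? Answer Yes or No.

Counterexample: take x = 0, y = 0.
x ↔ y = 0 ↔ 0 = 3
(x ↔ y) ∨ y = 3 ∨ 0 = 3
x ∨ y = 0 ∨ 0 = 0
~(x ∨ y) = ~0 = 3
((x ↔ y) ∨ y) ∧ ~(x ∨ y) = 3 ∧ 3 = 3
~(((x ↔ y) ∨ y) ∧ ~(x ∨ y)) = ~3 = 0
x ∨ y = 0 ∨ 0 = 0
~y = ~0 = 3
~x = ~0 = 3
~y → ~x = 3 → 3 = 3
(x ∨ y) ↔ (~y → ~x) = 0 ↔ 3 = 0
y → x = 0 → 0 = 3
y → (y → x) = 0 → 3 = 3
~(y → (y → x)) = ~3 = 0
((x ∨ y) ↔ (~y → ~x)) ∧ ~(y → (y → x)) = 0 ∧ 0 = 0
~(((x ↔ y) ∨ y) ∧ ~(x ∨ y)) ∨ (((x ∨ y) ↔ (~y → ~x)) ∧ ~(y → (y → x))) = 0 ∨ 0 = 0
This gives 0 ≠ 3.

No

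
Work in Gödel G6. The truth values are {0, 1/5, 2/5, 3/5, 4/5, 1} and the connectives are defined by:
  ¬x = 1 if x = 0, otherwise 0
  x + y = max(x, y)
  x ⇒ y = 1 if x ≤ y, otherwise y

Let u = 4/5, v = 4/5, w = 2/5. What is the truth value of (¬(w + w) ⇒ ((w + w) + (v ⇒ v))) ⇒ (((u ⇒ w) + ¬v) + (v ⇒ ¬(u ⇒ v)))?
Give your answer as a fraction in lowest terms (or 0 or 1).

w + w = 2/5 + 2/5 = 2/5
¬(w + w) = ¬2/5 = 0
w + w = 2/5 + 2/5 = 2/5
v ⇒ v = 4/5 ⇒ 4/5 = 1
(w + w) + (v ⇒ v) = 2/5 + 1 = 1
¬(w + w) ⇒ ((w + w) + (v ⇒ v)) = 0 ⇒ 1 = 1
u ⇒ w = 4/5 ⇒ 2/5 = 2/5
¬v = ¬4/5 = 0
(u ⇒ w) + ¬v = 2/5 + 0 = 2/5
u ⇒ v = 4/5 ⇒ 4/5 = 1
¬(u ⇒ v) = ¬1 = 0
v ⇒ ¬(u ⇒ v) = 4/5 ⇒ 0 = 0
((u ⇒ w) + ¬v) + (v ⇒ ¬(u ⇒ v)) = 2/5 + 0 = 2/5
(¬(w + w) ⇒ ((w + w) + (v ⇒ v))) ⇒ (((u ⇒ w) + ¬v) + (v ⇒ ¬(u ⇒ v))) = 1 ⇒ 2/5 = 2/5

2/5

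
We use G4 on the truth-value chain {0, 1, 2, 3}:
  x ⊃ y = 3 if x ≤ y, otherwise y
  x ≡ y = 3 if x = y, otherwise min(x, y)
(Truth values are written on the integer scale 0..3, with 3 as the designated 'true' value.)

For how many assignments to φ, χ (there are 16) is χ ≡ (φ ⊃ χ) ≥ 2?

φ = 0, χ = 0 ↦ 0  <
φ = 0, χ = 1 ↦ 1  <
φ = 0, χ = 2 ↦ 2  ≥
φ = 0, χ = 3 ↦ 3  ≥
φ = 1, χ = 0 ↦ 3  ≥
φ = 1, χ = 1 ↦ 1  <
φ = 1, χ = 2 ↦ 2  ≥
φ = 1, χ = 3 ↦ 3  ≥
φ = 2, χ = 0 ↦ 3  ≥
φ = 2, χ = 1 ↦ 3  ≥
φ = 2, χ = 2 ↦ 2  ≥
φ = 2, χ = 3 ↦ 3  ≥
φ = 3, χ = 0 ↦ 3  ≥
φ = 3, χ = 1 ↦ 3  ≥
φ = 3, χ = 2 ↦ 3  ≥
φ = 3, χ = 3 ↦ 3  ≥
So 13 of the 16 assignments meet the threshold.

13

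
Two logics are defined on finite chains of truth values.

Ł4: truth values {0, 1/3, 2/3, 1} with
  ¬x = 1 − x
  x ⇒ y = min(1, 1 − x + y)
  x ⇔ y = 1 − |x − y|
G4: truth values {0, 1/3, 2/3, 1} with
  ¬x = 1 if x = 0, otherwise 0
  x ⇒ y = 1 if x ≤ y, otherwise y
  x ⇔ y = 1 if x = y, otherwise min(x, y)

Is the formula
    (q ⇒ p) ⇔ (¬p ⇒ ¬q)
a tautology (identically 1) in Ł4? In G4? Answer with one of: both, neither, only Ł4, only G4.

In Ł4: every assignment gives 1 — tautology.
In G4: at p = 1/3, q = 2/3 the value is 1/3 — not a tautology.

only Ł4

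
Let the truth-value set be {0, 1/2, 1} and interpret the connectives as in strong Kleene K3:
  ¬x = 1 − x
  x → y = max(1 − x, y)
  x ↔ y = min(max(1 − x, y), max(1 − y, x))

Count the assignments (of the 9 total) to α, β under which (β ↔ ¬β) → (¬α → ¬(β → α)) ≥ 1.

7

α = 0, β = 0 ↦ 1  ≥
α = 0, β = 1/2 ↦ 1/2  <
α = 0, β = 1 ↦ 1  ≥
α = 1/2, β = 0 ↦ 1  ≥
α = 1/2, β = 1/2 ↦ 1/2  <
α = 1/2, β = 1 ↦ 1  ≥
α = 1, β = 0 ↦ 1  ≥
α = 1, β = 1/2 ↦ 1  ≥
α = 1, β = 1 ↦ 1  ≥
So 7 of the 9 assignments meet the threshold.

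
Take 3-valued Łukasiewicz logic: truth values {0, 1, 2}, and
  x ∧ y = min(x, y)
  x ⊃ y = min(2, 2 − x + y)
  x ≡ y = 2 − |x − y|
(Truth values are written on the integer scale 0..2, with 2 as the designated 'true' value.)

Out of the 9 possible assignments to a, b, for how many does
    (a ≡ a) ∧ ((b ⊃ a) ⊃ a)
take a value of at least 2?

a = 0, b = 0 ↦ 0  <
a = 0, b = 1 ↦ 1  <
a = 0, b = 2 ↦ 2  ≥
a = 1, b = 0 ↦ 1  <
a = 1, b = 1 ↦ 1  <
a = 1, b = 2 ↦ 2  ≥
a = 2, b = 0 ↦ 2  ≥
a = 2, b = 1 ↦ 2  ≥
a = 2, b = 2 ↦ 2  ≥
So 5 of the 9 assignments meet the threshold.

5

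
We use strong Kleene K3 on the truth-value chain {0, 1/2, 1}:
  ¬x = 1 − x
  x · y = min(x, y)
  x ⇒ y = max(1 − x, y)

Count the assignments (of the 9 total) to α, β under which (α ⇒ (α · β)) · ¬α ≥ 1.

α = 0, β = 0 ↦ 1  ≥
α = 0, β = 1/2 ↦ 1  ≥
α = 0, β = 1 ↦ 1  ≥
α = 1/2, β = 0 ↦ 1/2  <
α = 1/2, β = 1/2 ↦ 1/2  <
α = 1/2, β = 1 ↦ 1/2  <
α = 1, β = 0 ↦ 0  <
α = 1, β = 1/2 ↦ 0  <
α = 1, β = 1 ↦ 0  <
So 3 of the 9 assignments meet the threshold.

3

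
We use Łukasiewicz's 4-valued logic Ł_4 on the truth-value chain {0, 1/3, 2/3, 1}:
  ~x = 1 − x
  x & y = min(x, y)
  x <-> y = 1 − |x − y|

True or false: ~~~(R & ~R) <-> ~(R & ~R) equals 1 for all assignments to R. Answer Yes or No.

Yes

R = 0 ↦ 1
R = 1/3 ↦ 1
R = 2/3 ↦ 1
R = 1 ↦ 1
Every assignment gives a value ≥ 1.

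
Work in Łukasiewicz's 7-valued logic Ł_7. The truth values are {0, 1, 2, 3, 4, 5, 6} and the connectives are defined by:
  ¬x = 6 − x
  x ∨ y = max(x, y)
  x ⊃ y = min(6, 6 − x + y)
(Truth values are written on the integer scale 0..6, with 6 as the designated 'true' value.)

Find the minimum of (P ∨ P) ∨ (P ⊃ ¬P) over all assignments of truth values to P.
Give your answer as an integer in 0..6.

4

Take P = 4:
P ∨ P = 4 ∨ 4 = 4
¬P = ¬4 = 2
P ⊃ ¬P = 4 ⊃ 2 = 4
(P ∨ P) ∨ (P ⊃ ¬P) = 4 ∨ 4 = 4
No assignment yields a value below 4, so this is the minimum.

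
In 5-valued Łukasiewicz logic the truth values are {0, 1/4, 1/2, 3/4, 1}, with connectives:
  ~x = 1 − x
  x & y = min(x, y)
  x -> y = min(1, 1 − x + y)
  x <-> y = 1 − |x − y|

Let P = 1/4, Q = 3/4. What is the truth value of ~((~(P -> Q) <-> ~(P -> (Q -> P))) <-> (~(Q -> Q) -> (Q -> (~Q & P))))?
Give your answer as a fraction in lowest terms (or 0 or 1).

P -> Q = 1/4 -> 3/4 = 1
~(P -> Q) = ~1 = 0
Q -> P = 3/4 -> 1/4 = 1/2
P -> (Q -> P) = 1/4 -> 1/2 = 1
~(P -> (Q -> P)) = ~1 = 0
~(P -> Q) <-> ~(P -> (Q -> P)) = 0 <-> 0 = 1
Q -> Q = 3/4 -> 3/4 = 1
~(Q -> Q) = ~1 = 0
~Q = ~3/4 = 1/4
~Q & P = 1/4 & 1/4 = 1/4
Q -> (~Q & P) = 3/4 -> 1/4 = 1/2
~(Q -> Q) -> (Q -> (~Q & P)) = 0 -> 1/2 = 1
(~(P -> Q) <-> ~(P -> (Q -> P))) <-> (~(Q -> Q) -> (Q -> (~Q & P))) = 1 <-> 1 = 1
~((~(P -> Q) <-> ~(P -> (Q -> P))) <-> (~(Q -> Q) -> (Q -> (~Q & P)))) = ~1 = 0

0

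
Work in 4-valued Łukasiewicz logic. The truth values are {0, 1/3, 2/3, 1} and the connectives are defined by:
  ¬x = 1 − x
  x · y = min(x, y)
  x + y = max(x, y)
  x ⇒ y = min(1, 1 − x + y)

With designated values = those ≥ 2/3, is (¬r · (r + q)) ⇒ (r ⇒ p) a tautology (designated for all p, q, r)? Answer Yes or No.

At p = 0, q = 1, r = 1/3, for instance:
¬r = ¬1/3 = 2/3
r + q = 1/3 + 1 = 1
¬r · (r + q) = 2/3 · 1 = 2/3
r ⇒ p = 1/3 ⇒ 0 = 2/3
(¬r · (r + q)) ⇒ (r ⇒ p) = 2/3 ⇒ 2/3 = 1
and checking the remaining 63 assignments likewise gives ≥ 2/3 in every case.

Yes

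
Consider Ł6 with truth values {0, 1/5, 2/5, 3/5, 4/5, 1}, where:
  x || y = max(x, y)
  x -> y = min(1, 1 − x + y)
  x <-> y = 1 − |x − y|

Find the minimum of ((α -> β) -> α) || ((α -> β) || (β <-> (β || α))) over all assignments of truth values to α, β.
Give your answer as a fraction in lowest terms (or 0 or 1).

4/5

Take α = 1/5, β = 0:
α -> β = 1/5 -> 0 = 4/5
(α -> β) -> α = 4/5 -> 1/5 = 2/5
α -> β = 1/5 -> 0 = 4/5
β || α = 0 || 1/5 = 1/5
β <-> (β || α) = 0 <-> 1/5 = 4/5
(α -> β) || (β <-> (β || α)) = 4/5 || 4/5 = 4/5
((α -> β) -> α) || ((α -> β) || (β <-> (β || α))) = 2/5 || 4/5 = 4/5
No assignment yields a value below 4/5, so this is the minimum.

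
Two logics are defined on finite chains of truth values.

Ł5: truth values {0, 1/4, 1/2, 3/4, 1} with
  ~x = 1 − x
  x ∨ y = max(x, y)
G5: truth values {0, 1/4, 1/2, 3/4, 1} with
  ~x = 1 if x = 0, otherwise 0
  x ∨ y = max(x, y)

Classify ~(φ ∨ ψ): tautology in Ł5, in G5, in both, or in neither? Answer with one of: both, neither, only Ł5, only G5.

neither

In Ł5: at φ = 0, ψ = 1/4 the value is 3/4 — not a tautology.
In G5: at φ = 0, ψ = 1/4 the value is 0 — not a tautology.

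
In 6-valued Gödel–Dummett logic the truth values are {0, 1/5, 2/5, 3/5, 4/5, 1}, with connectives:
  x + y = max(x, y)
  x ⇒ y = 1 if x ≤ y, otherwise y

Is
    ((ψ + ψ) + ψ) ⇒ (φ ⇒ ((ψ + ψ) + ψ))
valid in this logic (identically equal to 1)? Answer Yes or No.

At φ = 3/5, ψ = 1, for instance:
ψ + ψ = 1 + 1 = 1
(ψ + ψ) + ψ = 1 + 1 = 1
φ ⇒ ((ψ + ψ) + ψ) = 3/5 ⇒ 1 = 1
((ψ + ψ) + ψ) ⇒ (φ ⇒ ((ψ + ψ) + ψ)) = 1 ⇒ 1 = 1
and checking the remaining 35 assignments likewise gives ≥ 1 in every case.

Yes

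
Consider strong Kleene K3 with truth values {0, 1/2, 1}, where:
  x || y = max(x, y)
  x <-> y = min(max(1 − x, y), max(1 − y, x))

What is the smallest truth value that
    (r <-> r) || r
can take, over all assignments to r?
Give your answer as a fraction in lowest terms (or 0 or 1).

Take r = 1/2:
r <-> r = 1/2 <-> 1/2 = 1/2
(r <-> r) || r = 1/2 || 1/2 = 1/2
No assignment yields a value below 1/2, so this is the minimum.

1/2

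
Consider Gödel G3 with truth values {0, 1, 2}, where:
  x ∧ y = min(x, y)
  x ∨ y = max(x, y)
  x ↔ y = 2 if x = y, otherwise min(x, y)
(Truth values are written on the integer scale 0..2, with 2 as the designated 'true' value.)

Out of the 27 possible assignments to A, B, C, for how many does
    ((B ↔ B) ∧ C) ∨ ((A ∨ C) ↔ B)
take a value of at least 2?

value 2: 15 assignments (counts)
value 1: 8 assignments
value 0: 4 assignments
So 15 of the 27 assignments meet the threshold.

15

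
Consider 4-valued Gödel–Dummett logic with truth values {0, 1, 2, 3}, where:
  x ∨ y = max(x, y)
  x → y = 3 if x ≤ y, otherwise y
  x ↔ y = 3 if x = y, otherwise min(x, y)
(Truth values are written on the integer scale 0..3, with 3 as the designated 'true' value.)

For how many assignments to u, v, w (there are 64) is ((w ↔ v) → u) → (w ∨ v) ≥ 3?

value 3: 36 assignments (counts)
value 2: 15 assignments
value 1: 10 assignments
value 0: 3 assignments
So 36 of the 64 assignments meet the threshold.

36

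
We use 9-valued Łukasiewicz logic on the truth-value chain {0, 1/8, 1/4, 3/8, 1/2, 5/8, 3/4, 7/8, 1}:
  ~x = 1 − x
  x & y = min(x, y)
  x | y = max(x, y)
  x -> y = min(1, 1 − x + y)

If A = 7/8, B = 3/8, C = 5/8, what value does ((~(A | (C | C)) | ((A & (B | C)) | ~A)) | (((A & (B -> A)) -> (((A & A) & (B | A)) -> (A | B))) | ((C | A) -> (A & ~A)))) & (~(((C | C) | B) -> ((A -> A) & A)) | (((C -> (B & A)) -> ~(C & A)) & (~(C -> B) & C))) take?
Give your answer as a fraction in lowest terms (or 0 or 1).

C | C = 5/8 | 5/8 = 5/8
A | (C | C) = 7/8 | 5/8 = 7/8
~(A | (C | C)) = ~7/8 = 1/8
B | C = 3/8 | 5/8 = 5/8
A & (B | C) = 7/8 & 5/8 = 5/8
~A = ~7/8 = 1/8
(A & (B | C)) | ~A = 5/8 | 1/8 = 5/8
~(A | (C | C)) | ((A & (B | C)) | ~A) = 1/8 | 5/8 = 5/8
B -> A = 3/8 -> 7/8 = 1
A & (B -> A) = 7/8 & 1 = 7/8
A & A = 7/8 & 7/8 = 7/8
B | A = 3/8 | 7/8 = 7/8
(A & A) & (B | A) = 7/8 & 7/8 = 7/8
A | B = 7/8 | 3/8 = 7/8
((A & A) & (B | A)) -> (A | B) = 7/8 -> 7/8 = 1
(A & (B -> A)) -> (((A & A) & (B | A)) -> (A | B)) = 7/8 -> 1 = 1
C | A = 5/8 | 7/8 = 7/8
~A = ~7/8 = 1/8
A & ~A = 7/8 & 1/8 = 1/8
(C | A) -> (A & ~A) = 7/8 -> 1/8 = 1/4
((A & (B -> A)) -> (((A & A) & (B | A)) -> (A | B))) | ((C | A) -> (A & ~A)) = 1 | 1/4 = 1
(~(A | (C | C)) | ((A & (B | C)) | ~A)) | (((A & (B -> A)) -> (((A & A) & (B | A)) -> (A | B))) | ((C | A) -> (A & ~A))) = 5/8 | 1 = 1
C | C = 5/8 | 5/8 = 5/8
(C | C) | B = 5/8 | 3/8 = 5/8
A -> A = 7/8 -> 7/8 = 1
(A -> A) & A = 1 & 7/8 = 7/8
((C | C) | B) -> ((A -> A) & A) = 5/8 -> 7/8 = 1
~(((C | C) | B) -> ((A -> A) & A)) = ~1 = 0
B & A = 3/8 & 7/8 = 3/8
C -> (B & A) = 5/8 -> 3/8 = 3/4
C & A = 5/8 & 7/8 = 5/8
~(C & A) = ~5/8 = 3/8
(C -> (B & A)) -> ~(C & A) = 3/4 -> 3/8 = 5/8
C -> B = 5/8 -> 3/8 = 3/4
~(C -> B) = ~3/4 = 1/4
~(C -> B) & C = 1/4 & 5/8 = 1/4
((C -> (B & A)) -> ~(C & A)) & (~(C -> B) & C) = 5/8 & 1/4 = 1/4
~(((C | C) | B) -> ((A -> A) & A)) | (((C -> (B & A)) -> ~(C & A)) & (~(C -> B) & C)) = 0 | 1/4 = 1/4
((~(A | (C | C)) | ((A & (B | C)) | ~A)) | (((A & (B -> A)) -> (((A & A) & (B | A)) -> (A | B))) | ((C | A) -> (A & ~A)))) & (~(((C | C) | B) -> ((A -> A) & A)) | (((C -> (B & A)) -> ~(C & A)) & (~(C -> B) & C))) = 1 & 1/4 = 1/4

1/4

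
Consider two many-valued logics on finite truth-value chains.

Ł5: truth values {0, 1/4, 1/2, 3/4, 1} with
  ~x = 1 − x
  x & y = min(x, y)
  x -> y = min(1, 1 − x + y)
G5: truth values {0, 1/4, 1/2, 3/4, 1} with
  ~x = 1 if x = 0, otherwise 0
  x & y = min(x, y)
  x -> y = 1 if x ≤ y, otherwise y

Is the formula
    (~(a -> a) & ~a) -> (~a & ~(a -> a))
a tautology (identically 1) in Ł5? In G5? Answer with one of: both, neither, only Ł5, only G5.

both

In Ł5: every assignment gives 1 — tautology.
In G5: every assignment gives 1 — tautology.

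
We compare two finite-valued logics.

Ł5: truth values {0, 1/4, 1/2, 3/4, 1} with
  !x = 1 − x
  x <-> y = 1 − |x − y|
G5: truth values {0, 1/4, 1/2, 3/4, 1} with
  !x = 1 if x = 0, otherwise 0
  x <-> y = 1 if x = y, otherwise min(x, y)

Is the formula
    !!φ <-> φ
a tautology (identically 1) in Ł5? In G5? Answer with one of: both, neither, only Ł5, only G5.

only Ł5

In Ł5: every assignment gives 1 — tautology.
In G5: at φ = 1/4 the value is 1/4 — not a tautology.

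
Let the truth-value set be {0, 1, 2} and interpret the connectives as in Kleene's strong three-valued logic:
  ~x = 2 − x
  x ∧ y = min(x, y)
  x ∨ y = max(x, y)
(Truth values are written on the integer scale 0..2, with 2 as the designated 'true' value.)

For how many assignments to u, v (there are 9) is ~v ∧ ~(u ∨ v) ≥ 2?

u = 0, v = 0 ↦ 2  ≥
u = 0, v = 1 ↦ 1  <
u = 0, v = 2 ↦ 0  <
u = 1, v = 0 ↦ 1  <
u = 1, v = 1 ↦ 1  <
u = 1, v = 2 ↦ 0  <
u = 2, v = 0 ↦ 0  <
u = 2, v = 1 ↦ 0  <
u = 2, v = 2 ↦ 0  <
So 1 of the 9 assignments meets the threshold.

1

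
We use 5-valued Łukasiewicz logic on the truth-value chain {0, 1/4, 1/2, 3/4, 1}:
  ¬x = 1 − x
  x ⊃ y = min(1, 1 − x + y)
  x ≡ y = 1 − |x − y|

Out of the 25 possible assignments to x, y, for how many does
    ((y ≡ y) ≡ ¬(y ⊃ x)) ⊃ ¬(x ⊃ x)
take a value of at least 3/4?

19

value 1: 15 assignments (counts)
value 3/4: 4 assignments (counts)
value 1/2: 3 assignments
value 1/4: 2 assignments
value 0: 1 assignment
So 19 of the 25 assignments meet the threshold.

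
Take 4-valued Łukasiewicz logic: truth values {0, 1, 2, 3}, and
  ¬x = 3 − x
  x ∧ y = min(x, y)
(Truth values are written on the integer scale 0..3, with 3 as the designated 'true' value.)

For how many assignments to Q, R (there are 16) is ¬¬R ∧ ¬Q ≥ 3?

Q = 0, R = 0 ↦ 0  <
Q = 0, R = 1 ↦ 1  <
Q = 0, R = 2 ↦ 2  <
Q = 0, R = 3 ↦ 3  ≥
Q = 1, R = 0 ↦ 0  <
Q = 1, R = 1 ↦ 1  <
Q = 1, R = 2 ↦ 2  <
Q = 1, R = 3 ↦ 2  <
Q = 2, R = 0 ↦ 0  <
Q = 2, R = 1 ↦ 1  <
Q = 2, R = 2 ↦ 1  <
Q = 2, R = 3 ↦ 1  <
Q = 3, R = 0 ↦ 0  <
Q = 3, R = 1 ↦ 0  <
Q = 3, R = 2 ↦ 0  <
Q = 3, R = 3 ↦ 0  <
So 1 of the 16 assignments meets the threshold.

1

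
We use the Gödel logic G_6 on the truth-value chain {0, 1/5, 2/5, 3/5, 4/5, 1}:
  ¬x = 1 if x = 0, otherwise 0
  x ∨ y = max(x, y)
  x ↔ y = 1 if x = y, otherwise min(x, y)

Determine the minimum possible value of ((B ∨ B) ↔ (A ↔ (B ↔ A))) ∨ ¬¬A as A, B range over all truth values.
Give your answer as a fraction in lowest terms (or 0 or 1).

1/5

Take A = 0, B = 1/5:
B ∨ B = 1/5 ∨ 1/5 = 1/5
B ↔ A = 1/5 ↔ 0 = 0
A ↔ (B ↔ A) = 0 ↔ 0 = 1
(B ∨ B) ↔ (A ↔ (B ↔ A)) = 1/5 ↔ 1 = 1/5
¬A = ¬0 = 1
¬¬A = ¬1 = 0
((B ∨ B) ↔ (A ↔ (B ↔ A))) ∨ ¬¬A = 1/5 ∨ 0 = 1/5
No assignment yields a value below 1/5, so this is the minimum.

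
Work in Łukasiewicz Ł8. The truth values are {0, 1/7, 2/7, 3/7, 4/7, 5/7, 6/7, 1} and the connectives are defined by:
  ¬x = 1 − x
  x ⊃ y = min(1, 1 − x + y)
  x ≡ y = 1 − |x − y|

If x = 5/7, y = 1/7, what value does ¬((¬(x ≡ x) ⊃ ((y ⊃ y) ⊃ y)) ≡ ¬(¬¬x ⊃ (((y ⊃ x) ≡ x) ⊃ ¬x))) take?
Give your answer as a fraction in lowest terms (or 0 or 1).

6/7

x ≡ x = 5/7 ≡ 5/7 = 1
¬(x ≡ x) = ¬1 = 0
y ⊃ y = 1/7 ⊃ 1/7 = 1
(y ⊃ y) ⊃ y = 1 ⊃ 1/7 = 1/7
¬(x ≡ x) ⊃ ((y ⊃ y) ⊃ y) = 0 ⊃ 1/7 = 1
¬x = ¬5/7 = 2/7
¬¬x = ¬2/7 = 5/7
y ⊃ x = 1/7 ⊃ 5/7 = 1
(y ⊃ x) ≡ x = 1 ≡ 5/7 = 5/7
¬x = ¬5/7 = 2/7
((y ⊃ x) ≡ x) ⊃ ¬x = 5/7 ⊃ 2/7 = 4/7
¬¬x ⊃ (((y ⊃ x) ≡ x) ⊃ ¬x) = 5/7 ⊃ 4/7 = 6/7
¬(¬¬x ⊃ (((y ⊃ x) ≡ x) ⊃ ¬x)) = ¬6/7 = 1/7
(¬(x ≡ x) ⊃ ((y ⊃ y) ⊃ y)) ≡ ¬(¬¬x ⊃ (((y ⊃ x) ≡ x) ⊃ ¬x)) = 1 ≡ 1/7 = 1/7
¬((¬(x ≡ x) ⊃ ((y ⊃ y) ⊃ y)) ≡ ¬(¬¬x ⊃ (((y ⊃ x) ≡ x) ⊃ ¬x))) = ¬1/7 = 6/7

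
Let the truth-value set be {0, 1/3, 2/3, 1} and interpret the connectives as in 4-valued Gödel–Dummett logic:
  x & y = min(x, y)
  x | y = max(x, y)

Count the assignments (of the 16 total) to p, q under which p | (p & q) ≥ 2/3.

8

p = 0, q = 0 ↦ 0  <
p = 0, q = 1/3 ↦ 0  <
p = 0, q = 2/3 ↦ 0  <
p = 0, q = 1 ↦ 0  <
p = 1/3, q = 0 ↦ 1/3  <
p = 1/3, q = 1/3 ↦ 1/3  <
p = 1/3, q = 2/3 ↦ 1/3  <
p = 1/3, q = 1 ↦ 1/3  <
p = 2/3, q = 0 ↦ 2/3  ≥
p = 2/3, q = 1/3 ↦ 2/3  ≥
p = 2/3, q = 2/3 ↦ 2/3  ≥
p = 2/3, q = 1 ↦ 2/3  ≥
p = 1, q = 0 ↦ 1  ≥
p = 1, q = 1/3 ↦ 1  ≥
p = 1, q = 2/3 ↦ 1  ≥
p = 1, q = 1 ↦ 1  ≥
So 8 of the 16 assignments meet the threshold.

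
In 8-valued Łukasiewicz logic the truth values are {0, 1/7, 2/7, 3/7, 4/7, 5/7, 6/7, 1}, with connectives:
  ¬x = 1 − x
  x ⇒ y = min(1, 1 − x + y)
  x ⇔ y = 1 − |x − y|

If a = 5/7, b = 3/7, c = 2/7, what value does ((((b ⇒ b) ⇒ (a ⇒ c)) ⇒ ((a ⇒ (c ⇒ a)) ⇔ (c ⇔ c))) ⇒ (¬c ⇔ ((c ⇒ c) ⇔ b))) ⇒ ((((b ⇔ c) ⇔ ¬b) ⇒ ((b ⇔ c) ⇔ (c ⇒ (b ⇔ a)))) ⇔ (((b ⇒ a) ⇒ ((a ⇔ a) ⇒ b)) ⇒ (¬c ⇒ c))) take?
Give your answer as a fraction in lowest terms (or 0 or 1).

b ⇒ b = 3/7 ⇒ 3/7 = 1
a ⇒ c = 5/7 ⇒ 2/7 = 4/7
(b ⇒ b) ⇒ (a ⇒ c) = 1 ⇒ 4/7 = 4/7
c ⇒ a = 2/7 ⇒ 5/7 = 1
a ⇒ (c ⇒ a) = 5/7 ⇒ 1 = 1
c ⇔ c = 2/7 ⇔ 2/7 = 1
(a ⇒ (c ⇒ a)) ⇔ (c ⇔ c) = 1 ⇔ 1 = 1
((b ⇒ b) ⇒ (a ⇒ c)) ⇒ ((a ⇒ (c ⇒ a)) ⇔ (c ⇔ c)) = 4/7 ⇒ 1 = 1
¬c = ¬2/7 = 5/7
c ⇒ c = 2/7 ⇒ 2/7 = 1
(c ⇒ c) ⇔ b = 1 ⇔ 3/7 = 3/7
¬c ⇔ ((c ⇒ c) ⇔ b) = 5/7 ⇔ 3/7 = 5/7
(((b ⇒ b) ⇒ (a ⇒ c)) ⇒ ((a ⇒ (c ⇒ a)) ⇔ (c ⇔ c))) ⇒ (¬c ⇔ ((c ⇒ c) ⇔ b)) = 1 ⇒ 5/7 = 5/7
b ⇔ c = 3/7 ⇔ 2/7 = 6/7
¬b = ¬3/7 = 4/7
(b ⇔ c) ⇔ ¬b = 6/7 ⇔ 4/7 = 5/7
b ⇔ c = 3/7 ⇔ 2/7 = 6/7
b ⇔ a = 3/7 ⇔ 5/7 = 5/7
c ⇒ (b ⇔ a) = 2/7 ⇒ 5/7 = 1
(b ⇔ c) ⇔ (c ⇒ (b ⇔ a)) = 6/7 ⇔ 1 = 6/7
((b ⇔ c) ⇔ ¬b) ⇒ ((b ⇔ c) ⇔ (c ⇒ (b ⇔ a))) = 5/7 ⇒ 6/7 = 1
b ⇒ a = 3/7 ⇒ 5/7 = 1
a ⇔ a = 5/7 ⇔ 5/7 = 1
(a ⇔ a) ⇒ b = 1 ⇒ 3/7 = 3/7
(b ⇒ a) ⇒ ((a ⇔ a) ⇒ b) = 1 ⇒ 3/7 = 3/7
¬c = ¬2/7 = 5/7
¬c ⇒ c = 5/7 ⇒ 2/7 = 4/7
((b ⇒ a) ⇒ ((a ⇔ a) ⇒ b)) ⇒ (¬c ⇒ c) = 3/7 ⇒ 4/7 = 1
(((b ⇔ c) ⇔ ¬b) ⇒ ((b ⇔ c) ⇔ (c ⇒ (b ⇔ a)))) ⇔ (((b ⇒ a) ⇒ ((a ⇔ a) ⇒ b)) ⇒ (¬c ⇒ c)) = 1 ⇔ 1 = 1
((((b ⇒ b) ⇒ (a ⇒ c)) ⇒ ((a ⇒ (c ⇒ a)) ⇔ (c ⇔ c))) ⇒ (¬c ⇔ ((c ⇒ c) ⇔ b))) ⇒ ((((b ⇔ c) ⇔ ¬b) ⇒ ((b ⇔ c) ⇔ (c ⇒ (b ⇔ a)))) ⇔ (((b ⇒ a) ⇒ ((a ⇔ a) ⇒ b)) ⇒ (¬c ⇒ c))) = 5/7 ⇒ 1 = 1

1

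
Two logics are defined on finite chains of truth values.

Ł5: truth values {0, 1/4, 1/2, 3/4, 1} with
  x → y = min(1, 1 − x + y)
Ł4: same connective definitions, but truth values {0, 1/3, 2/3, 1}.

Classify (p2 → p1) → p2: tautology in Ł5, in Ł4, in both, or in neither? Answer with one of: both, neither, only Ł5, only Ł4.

neither

In Ł5: at p1 = 0, p2 = 0 the value is 0 — not a tautology.
In Ł4: at p1 = 0, p2 = 0 the value is 0 — not a tautology.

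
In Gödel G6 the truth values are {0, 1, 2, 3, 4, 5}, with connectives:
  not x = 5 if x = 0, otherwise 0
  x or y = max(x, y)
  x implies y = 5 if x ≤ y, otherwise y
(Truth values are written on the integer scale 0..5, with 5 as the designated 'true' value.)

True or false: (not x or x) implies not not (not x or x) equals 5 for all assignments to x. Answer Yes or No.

x = 0 ↦ 5
x = 1 ↦ 5
x = 2 ↦ 5
x = 3 ↦ 5
x = 4 ↦ 5
x = 5 ↦ 5
Every assignment gives a value ≥ 5.

Yes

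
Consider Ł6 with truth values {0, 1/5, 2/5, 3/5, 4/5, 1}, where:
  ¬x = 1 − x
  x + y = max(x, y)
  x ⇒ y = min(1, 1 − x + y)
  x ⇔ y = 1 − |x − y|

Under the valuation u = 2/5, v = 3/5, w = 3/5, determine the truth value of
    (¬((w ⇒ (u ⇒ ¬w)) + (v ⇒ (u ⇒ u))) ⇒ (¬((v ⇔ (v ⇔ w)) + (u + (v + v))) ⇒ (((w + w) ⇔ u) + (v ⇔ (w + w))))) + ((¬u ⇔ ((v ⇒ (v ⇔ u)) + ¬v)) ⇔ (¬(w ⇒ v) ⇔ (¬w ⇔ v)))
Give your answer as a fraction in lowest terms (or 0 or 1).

¬w = ¬3/5 = 2/5
u ⇒ ¬w = 2/5 ⇒ 2/5 = 1
w ⇒ (u ⇒ ¬w) = 3/5 ⇒ 1 = 1
u ⇒ u = 2/5 ⇒ 2/5 = 1
v ⇒ (u ⇒ u) = 3/5 ⇒ 1 = 1
(w ⇒ (u ⇒ ¬w)) + (v ⇒ (u ⇒ u)) = 1 + 1 = 1
¬((w ⇒ (u ⇒ ¬w)) + (v ⇒ (u ⇒ u))) = ¬1 = 0
v ⇔ w = 3/5 ⇔ 3/5 = 1
v ⇔ (v ⇔ w) = 3/5 ⇔ 1 = 3/5
v + v = 3/5 + 3/5 = 3/5
u + (v + v) = 2/5 + 3/5 = 3/5
(v ⇔ (v ⇔ w)) + (u + (v + v)) = 3/5 + 3/5 = 3/5
¬((v ⇔ (v ⇔ w)) + (u + (v + v))) = ¬3/5 = 2/5
w + w = 3/5 + 3/5 = 3/5
(w + w) ⇔ u = 3/5 ⇔ 2/5 = 4/5
w + w = 3/5 + 3/5 = 3/5
v ⇔ (w + w) = 3/5 ⇔ 3/5 = 1
((w + w) ⇔ u) + (v ⇔ (w + w)) = 4/5 + 1 = 1
¬((v ⇔ (v ⇔ w)) + (u + (v + v))) ⇒ (((w + w) ⇔ u) + (v ⇔ (w + w))) = 2/5 ⇒ 1 = 1
¬((w ⇒ (u ⇒ ¬w)) + (v ⇒ (u ⇒ u))) ⇒ (¬((v ⇔ (v ⇔ w)) + (u + (v + v))) ⇒ (((w + w) ⇔ u) + (v ⇔ (w + w)))) = 0 ⇒ 1 = 1
¬u = ¬2/5 = 3/5
v ⇔ u = 3/5 ⇔ 2/5 = 4/5
v ⇒ (v ⇔ u) = 3/5 ⇒ 4/5 = 1
¬v = ¬3/5 = 2/5
(v ⇒ (v ⇔ u)) + ¬v = 1 + 2/5 = 1
¬u ⇔ ((v ⇒ (v ⇔ u)) + ¬v) = 3/5 ⇔ 1 = 3/5
w ⇒ v = 3/5 ⇒ 3/5 = 1
¬(w ⇒ v) = ¬1 = 0
¬w = ¬3/5 = 2/5
¬w ⇔ v = 2/5 ⇔ 3/5 = 4/5
¬(w ⇒ v) ⇔ (¬w ⇔ v) = 0 ⇔ 4/5 = 1/5
(¬u ⇔ ((v ⇒ (v ⇔ u)) + ¬v)) ⇔ (¬(w ⇒ v) ⇔ (¬w ⇔ v)) = 3/5 ⇔ 1/5 = 3/5
(¬((w ⇒ (u ⇒ ¬w)) + (v ⇒ (u ⇒ u))) ⇒ (¬((v ⇔ (v ⇔ w)) + (u + (v + v))) ⇒ (((w + w) ⇔ u) + (v ⇔ (w + w))))) + ((¬u ⇔ ((v ⇒ (v ⇔ u)) + ¬v)) ⇔ (¬(w ⇒ v) ⇔ (¬w ⇔ v))) = 1 + 3/5 = 1

1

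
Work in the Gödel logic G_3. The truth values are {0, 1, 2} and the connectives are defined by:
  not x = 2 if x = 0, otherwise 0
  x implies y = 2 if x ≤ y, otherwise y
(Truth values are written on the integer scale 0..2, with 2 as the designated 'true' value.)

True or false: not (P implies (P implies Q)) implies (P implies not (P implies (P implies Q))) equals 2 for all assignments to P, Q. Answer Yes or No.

P = 0, Q = 0 ↦ 2
P = 0, Q = 1 ↦ 2
P = 0, Q = 2 ↦ 2
P = 1, Q = 0 ↦ 2
P = 1, Q = 1 ↦ 2
P = 1, Q = 2 ↦ 2
P = 2, Q = 0 ↦ 2
P = 2, Q = 1 ↦ 2
P = 2, Q = 2 ↦ 2
Every assignment gives a value ≥ 2.

Yes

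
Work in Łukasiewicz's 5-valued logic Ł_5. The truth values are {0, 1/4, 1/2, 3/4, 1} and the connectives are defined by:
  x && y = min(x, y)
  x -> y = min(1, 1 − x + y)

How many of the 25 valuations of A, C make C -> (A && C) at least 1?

15

value 1: 15 assignments (counts)
value 3/4: 4 assignments
value 1/2: 3 assignments
value 1/4: 2 assignments
value 0: 1 assignment
So 15 of the 25 assignments meet the threshold.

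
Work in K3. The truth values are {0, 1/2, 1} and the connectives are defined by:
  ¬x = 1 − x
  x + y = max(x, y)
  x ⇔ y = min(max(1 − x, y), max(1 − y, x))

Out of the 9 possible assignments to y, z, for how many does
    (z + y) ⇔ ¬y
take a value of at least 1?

y = 0, z = 0 ↦ 0  <
y = 0, z = 1/2 ↦ 1/2  <
y = 0, z = 1 ↦ 1  ≥
y = 1/2, z = 0 ↦ 1/2  <
y = 1/2, z = 1/2 ↦ 1/2  <
y = 1/2, z = 1 ↦ 1/2  <
y = 1, z = 0 ↦ 0  <
y = 1, z = 1/2 ↦ 0  <
y = 1, z = 1 ↦ 0  <
So 1 of the 9 assignments meets the threshold.

1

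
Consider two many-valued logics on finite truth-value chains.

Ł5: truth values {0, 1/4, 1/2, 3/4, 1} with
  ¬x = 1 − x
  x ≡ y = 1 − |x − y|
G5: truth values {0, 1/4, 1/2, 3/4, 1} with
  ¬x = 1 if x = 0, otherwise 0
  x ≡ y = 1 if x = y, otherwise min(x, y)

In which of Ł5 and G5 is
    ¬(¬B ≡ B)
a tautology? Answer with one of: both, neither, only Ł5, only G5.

only G5

In Ł5: at B = 1/4 the value is 1/2 — not a tautology.
In G5: every assignment gives 1 — tautology.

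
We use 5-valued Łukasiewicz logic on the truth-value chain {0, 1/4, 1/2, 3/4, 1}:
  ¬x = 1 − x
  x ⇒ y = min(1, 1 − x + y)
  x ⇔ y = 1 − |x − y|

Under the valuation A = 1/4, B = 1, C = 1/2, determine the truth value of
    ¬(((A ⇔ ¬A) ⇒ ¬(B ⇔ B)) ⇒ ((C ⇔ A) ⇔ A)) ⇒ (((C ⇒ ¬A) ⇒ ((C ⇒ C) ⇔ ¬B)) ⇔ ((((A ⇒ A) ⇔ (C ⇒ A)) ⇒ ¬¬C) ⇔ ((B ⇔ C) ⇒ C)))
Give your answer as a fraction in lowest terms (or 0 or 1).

1

¬A = ¬1/4 = 3/4
A ⇔ ¬A = 1/4 ⇔ 3/4 = 1/2
B ⇔ B = 1 ⇔ 1 = 1
¬(B ⇔ B) = ¬1 = 0
(A ⇔ ¬A) ⇒ ¬(B ⇔ B) = 1/2 ⇒ 0 = 1/2
C ⇔ A = 1/2 ⇔ 1/4 = 3/4
(C ⇔ A) ⇔ A = 3/4 ⇔ 1/4 = 1/2
((A ⇔ ¬A) ⇒ ¬(B ⇔ B)) ⇒ ((C ⇔ A) ⇔ A) = 1/2 ⇒ 1/2 = 1
¬(((A ⇔ ¬A) ⇒ ¬(B ⇔ B)) ⇒ ((C ⇔ A) ⇔ A)) = ¬1 = 0
¬A = ¬1/4 = 3/4
C ⇒ ¬A = 1/2 ⇒ 3/4 = 1
C ⇒ C = 1/2 ⇒ 1/2 = 1
¬B = ¬1 = 0
(C ⇒ C) ⇔ ¬B = 1 ⇔ 0 = 0
(C ⇒ ¬A) ⇒ ((C ⇒ C) ⇔ ¬B) = 1 ⇒ 0 = 0
A ⇒ A = 1/4 ⇒ 1/4 = 1
C ⇒ A = 1/2 ⇒ 1/4 = 3/4
(A ⇒ A) ⇔ (C ⇒ A) = 1 ⇔ 3/4 = 3/4
¬C = ¬1/2 = 1/2
¬¬C = ¬1/2 = 1/2
((A ⇒ A) ⇔ (C ⇒ A)) ⇒ ¬¬C = 3/4 ⇒ 1/2 = 3/4
B ⇔ C = 1 ⇔ 1/2 = 1/2
(B ⇔ C) ⇒ C = 1/2 ⇒ 1/2 = 1
(((A ⇒ A) ⇔ (C ⇒ A)) ⇒ ¬¬C) ⇔ ((B ⇔ C) ⇒ C) = 3/4 ⇔ 1 = 3/4
((C ⇒ ¬A) ⇒ ((C ⇒ C) ⇔ ¬B)) ⇔ ((((A ⇒ A) ⇔ (C ⇒ A)) ⇒ ¬¬C) ⇔ ((B ⇔ C) ⇒ C)) = 0 ⇔ 3/4 = 1/4
¬(((A ⇔ ¬A) ⇒ ¬(B ⇔ B)) ⇒ ((C ⇔ A) ⇔ A)) ⇒ (((C ⇒ ¬A) ⇒ ((C ⇒ C) ⇔ ¬B)) ⇔ ((((A ⇒ A) ⇔ (C ⇒ A)) ⇒ ¬¬C) ⇔ ((B ⇔ C) ⇒ C))) = 0 ⇒ 1/4 = 1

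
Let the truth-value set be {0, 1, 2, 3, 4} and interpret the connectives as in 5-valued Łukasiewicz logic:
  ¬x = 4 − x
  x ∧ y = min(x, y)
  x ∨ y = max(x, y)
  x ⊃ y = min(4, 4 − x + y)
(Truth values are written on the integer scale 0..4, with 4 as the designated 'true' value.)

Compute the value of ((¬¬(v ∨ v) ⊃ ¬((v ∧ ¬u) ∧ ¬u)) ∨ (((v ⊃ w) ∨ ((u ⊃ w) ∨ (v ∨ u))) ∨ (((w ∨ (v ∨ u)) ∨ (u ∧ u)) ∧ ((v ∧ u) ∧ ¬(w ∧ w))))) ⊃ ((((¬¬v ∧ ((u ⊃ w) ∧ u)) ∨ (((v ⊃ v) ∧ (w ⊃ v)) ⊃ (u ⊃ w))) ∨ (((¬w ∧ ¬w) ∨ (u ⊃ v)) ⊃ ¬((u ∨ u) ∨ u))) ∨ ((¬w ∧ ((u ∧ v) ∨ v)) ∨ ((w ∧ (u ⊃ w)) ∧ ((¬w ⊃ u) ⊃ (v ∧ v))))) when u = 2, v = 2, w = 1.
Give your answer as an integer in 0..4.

3

v ∨ v = 2 ∨ 2 = 2
¬(v ∨ v) = ¬2 = 2
¬¬(v ∨ v) = ¬2 = 2
¬u = ¬2 = 2
v ∧ ¬u = 2 ∧ 2 = 2
¬u = ¬2 = 2
(v ∧ ¬u) ∧ ¬u = 2 ∧ 2 = 2
¬((v ∧ ¬u) ∧ ¬u) = ¬2 = 2
¬¬(v ∨ v) ⊃ ¬((v ∧ ¬u) ∧ ¬u) = 2 ⊃ 2 = 4
v ⊃ w = 2 ⊃ 1 = 3
u ⊃ w = 2 ⊃ 1 = 3
v ∨ u = 2 ∨ 2 = 2
(u ⊃ w) ∨ (v ∨ u) = 3 ∨ 2 = 3
(v ⊃ w) ∨ ((u ⊃ w) ∨ (v ∨ u)) = 3 ∨ 3 = 3
v ∨ u = 2 ∨ 2 = 2
w ∨ (v ∨ u) = 1 ∨ 2 = 2
u ∧ u = 2 ∧ 2 = 2
(w ∨ (v ∨ u)) ∨ (u ∧ u) = 2 ∨ 2 = 2
v ∧ u = 2 ∧ 2 = 2
w ∧ w = 1 ∧ 1 = 1
¬(w ∧ w) = ¬1 = 3
(v ∧ u) ∧ ¬(w ∧ w) = 2 ∧ 3 = 2
((w ∨ (v ∨ u)) ∨ (u ∧ u)) ∧ ((v ∧ u) ∧ ¬(w ∧ w)) = 2 ∧ 2 = 2
((v ⊃ w) ∨ ((u ⊃ w) ∨ (v ∨ u))) ∨ (((w ∨ (v ∨ u)) ∨ (u ∧ u)) ∧ ((v ∧ u) ∧ ¬(w ∧ w))) = 3 ∨ 2 = 3
(¬¬(v ∨ v) ⊃ ¬((v ∧ ¬u) ∧ ¬u)) ∨ (((v ⊃ w) ∨ ((u ⊃ w) ∨ (v ∨ u))) ∨ (((w ∨ (v ∨ u)) ∨ (u ∧ u)) ∧ ((v ∧ u) ∧ ¬(w ∧ w)))) = 4 ∨ 3 = 4
¬v = ¬2 = 2
¬¬v = ¬2 = 2
u ⊃ w = 2 ⊃ 1 = 3
(u ⊃ w) ∧ u = 3 ∧ 2 = 2
¬¬v ∧ ((u ⊃ w) ∧ u) = 2 ∧ 2 = 2
v ⊃ v = 2 ⊃ 2 = 4
w ⊃ v = 1 ⊃ 2 = 4
(v ⊃ v) ∧ (w ⊃ v) = 4 ∧ 4 = 4
u ⊃ w = 2 ⊃ 1 = 3
((v ⊃ v) ∧ (w ⊃ v)) ⊃ (u ⊃ w) = 4 ⊃ 3 = 3
(¬¬v ∧ ((u ⊃ w) ∧ u)) ∨ (((v ⊃ v) ∧ (w ⊃ v)) ⊃ (u ⊃ w)) = 2 ∨ 3 = 3
¬w = ¬1 = 3
¬w = ¬1 = 3
¬w ∧ ¬w = 3 ∧ 3 = 3
u ⊃ v = 2 ⊃ 2 = 4
(¬w ∧ ¬w) ∨ (u ⊃ v) = 3 ∨ 4 = 4
u ∨ u = 2 ∨ 2 = 2
(u ∨ u) ∨ u = 2 ∨ 2 = 2
¬((u ∨ u) ∨ u) = ¬2 = 2
((¬w ∧ ¬w) ∨ (u ⊃ v)) ⊃ ¬((u ∨ u) ∨ u) = 4 ⊃ 2 = 2
((¬¬v ∧ ((u ⊃ w) ∧ u)) ∨ (((v ⊃ v) ∧ (w ⊃ v)) ⊃ (u ⊃ w))) ∨ (((¬w ∧ ¬w) ∨ (u ⊃ v)) ⊃ ¬((u ∨ u) ∨ u)) = 3 ∨ 2 = 3
¬w = ¬1 = 3
u ∧ v = 2 ∧ 2 = 2
(u ∧ v) ∨ v = 2 ∨ 2 = 2
¬w ∧ ((u ∧ v) ∨ v) = 3 ∧ 2 = 2
u ⊃ w = 2 ⊃ 1 = 3
w ∧ (u ⊃ w) = 1 ∧ 3 = 1
¬w = ¬1 = 3
¬w ⊃ u = 3 ⊃ 2 = 3
v ∧ v = 2 ∧ 2 = 2
(¬w ⊃ u) ⊃ (v ∧ v) = 3 ⊃ 2 = 3
(w ∧ (u ⊃ w)) ∧ ((¬w ⊃ u) ⊃ (v ∧ v)) = 1 ∧ 3 = 1
(¬w ∧ ((u ∧ v) ∨ v)) ∨ ((w ∧ (u ⊃ w)) ∧ ((¬w ⊃ u) ⊃ (v ∧ v))) = 2 ∨ 1 = 2
(((¬¬v ∧ ((u ⊃ w) ∧ u)) ∨ (((v ⊃ v) ∧ (w ⊃ v)) ⊃ (u ⊃ w))) ∨ (((¬w ∧ ¬w) ∨ (u ⊃ v)) ⊃ ¬((u ∨ u) ∨ u))) ∨ ((¬w ∧ ((u ∧ v) ∨ v)) ∨ ((w ∧ (u ⊃ w)) ∧ ((¬w ⊃ u) ⊃ (v ∧ v)))) = 3 ∨ 2 = 3
((¬¬(v ∨ v) ⊃ ¬((v ∧ ¬u) ∧ ¬u)) ∨ (((v ⊃ w) ∨ ((u ⊃ w) ∨ (v ∨ u))) ∨ (((w ∨ (v ∨ u)) ∨ (u ∧ u)) ∧ ((v ∧ u) ∧ ¬(w ∧ w))))) ⊃ ((((¬¬v ∧ ((u ⊃ w) ∧ u)) ∨ (((v ⊃ v) ∧ (w ⊃ v)) ⊃ (u ⊃ w))) ∨ (((¬w ∧ ¬w) ∨ (u ⊃ v)) ⊃ ¬((u ∨ u) ∨ u))) ∨ ((¬w ∧ ((u ∧ v) ∨ v)) ∨ ((w ∧ (u ⊃ w)) ∧ ((¬w ⊃ u) ⊃ (v ∧ v))))) = 4 ⊃ 3 = 3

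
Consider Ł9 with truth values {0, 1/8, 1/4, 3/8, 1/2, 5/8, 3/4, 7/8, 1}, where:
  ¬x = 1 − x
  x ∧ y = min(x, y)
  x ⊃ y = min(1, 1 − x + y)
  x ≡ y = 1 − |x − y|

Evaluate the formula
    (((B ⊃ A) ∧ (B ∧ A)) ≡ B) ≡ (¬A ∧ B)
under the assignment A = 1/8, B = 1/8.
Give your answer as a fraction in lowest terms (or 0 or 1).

1/8

B ⊃ A = 1/8 ⊃ 1/8 = 1
B ∧ A = 1/8 ∧ 1/8 = 1/8
(B ⊃ A) ∧ (B ∧ A) = 1 ∧ 1/8 = 1/8
((B ⊃ A) ∧ (B ∧ A)) ≡ B = 1/8 ≡ 1/8 = 1
¬A = ¬1/8 = 7/8
¬A ∧ B = 7/8 ∧ 1/8 = 1/8
(((B ⊃ A) ∧ (B ∧ A)) ≡ B) ≡ (¬A ∧ B) = 1 ≡ 1/8 = 1/8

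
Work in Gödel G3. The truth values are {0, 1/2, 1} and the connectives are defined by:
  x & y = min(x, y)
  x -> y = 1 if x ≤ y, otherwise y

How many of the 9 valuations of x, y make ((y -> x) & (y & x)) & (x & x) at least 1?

x = 0, y = 0 ↦ 0  <
x = 0, y = 1/2 ↦ 0  <
x = 0, y = 1 ↦ 0  <
x = 1/2, y = 0 ↦ 0  <
x = 1/2, y = 1/2 ↦ 1/2  <
x = 1/2, y = 1 ↦ 1/2  <
x = 1, y = 0 ↦ 0  <
x = 1, y = 1/2 ↦ 1/2  <
x = 1, y = 1 ↦ 1  ≥
So 1 of the 9 assignments meets the threshold.

1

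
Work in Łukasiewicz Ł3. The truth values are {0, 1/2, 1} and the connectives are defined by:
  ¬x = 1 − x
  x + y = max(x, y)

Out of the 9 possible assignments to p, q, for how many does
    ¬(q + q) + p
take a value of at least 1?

p = 0, q = 0 ↦ 1  ≥
p = 0, q = 1/2 ↦ 1/2  <
p = 0, q = 1 ↦ 0  <
p = 1/2, q = 0 ↦ 1  ≥
p = 1/2, q = 1/2 ↦ 1/2  <
p = 1/2, q = 1 ↦ 1/2  <
p = 1, q = 0 ↦ 1  ≥
p = 1, q = 1/2 ↦ 1  ≥
p = 1, q = 1 ↦ 1  ≥
So 5 of the 9 assignments meet the threshold.

5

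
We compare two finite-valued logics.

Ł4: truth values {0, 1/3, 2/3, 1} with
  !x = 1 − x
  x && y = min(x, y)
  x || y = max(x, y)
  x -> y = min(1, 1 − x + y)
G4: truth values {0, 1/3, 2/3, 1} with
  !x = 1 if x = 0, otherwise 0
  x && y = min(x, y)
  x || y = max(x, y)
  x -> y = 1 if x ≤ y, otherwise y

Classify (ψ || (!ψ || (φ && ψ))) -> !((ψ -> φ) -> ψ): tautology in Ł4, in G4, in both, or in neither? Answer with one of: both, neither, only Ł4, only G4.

In Ł4: at φ = 0, ψ = 1/3 the value is 2/3 — not a tautology.
In G4: at φ = 0, ψ = 1/3 the value is 0 — not a tautology.

neither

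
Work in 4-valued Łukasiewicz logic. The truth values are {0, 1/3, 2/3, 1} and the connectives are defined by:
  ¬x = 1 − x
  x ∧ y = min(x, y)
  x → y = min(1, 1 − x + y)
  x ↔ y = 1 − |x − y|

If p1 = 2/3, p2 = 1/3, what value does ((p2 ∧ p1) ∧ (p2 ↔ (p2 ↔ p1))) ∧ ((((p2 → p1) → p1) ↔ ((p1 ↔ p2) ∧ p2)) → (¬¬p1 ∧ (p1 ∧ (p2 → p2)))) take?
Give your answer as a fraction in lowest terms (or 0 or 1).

p2 ∧ p1 = 1/3 ∧ 2/3 = 1/3
p2 ↔ p1 = 1/3 ↔ 2/3 = 2/3
p2 ↔ (p2 ↔ p1) = 1/3 ↔ 2/3 = 2/3
(p2 ∧ p1) ∧ (p2 ↔ (p2 ↔ p1)) = 1/3 ∧ 2/3 = 1/3
p2 → p1 = 1/3 → 2/3 = 1
(p2 → p1) → p1 = 1 → 2/3 = 2/3
p1 ↔ p2 = 2/3 ↔ 1/3 = 2/3
(p1 ↔ p2) ∧ p2 = 2/3 ∧ 1/3 = 1/3
((p2 → p1) → p1) ↔ ((p1 ↔ p2) ∧ p2) = 2/3 ↔ 1/3 = 2/3
¬p1 = ¬2/3 = 1/3
¬¬p1 = ¬1/3 = 2/3
p2 → p2 = 1/3 → 1/3 = 1
p1 ∧ (p2 → p2) = 2/3 ∧ 1 = 2/3
¬¬p1 ∧ (p1 ∧ (p2 → p2)) = 2/3 ∧ 2/3 = 2/3
(((p2 → p1) → p1) ↔ ((p1 ↔ p2) ∧ p2)) → (¬¬p1 ∧ (p1 ∧ (p2 → p2))) = 2/3 → 2/3 = 1
((p2 ∧ p1) ∧ (p2 ↔ (p2 ↔ p1))) ∧ ((((p2 → p1) → p1) ↔ ((p1 ↔ p2) ∧ p2)) → (¬¬p1 ∧ (p1 ∧ (p2 → p2)))) = 1/3 ∧ 1 = 1/3

1/3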